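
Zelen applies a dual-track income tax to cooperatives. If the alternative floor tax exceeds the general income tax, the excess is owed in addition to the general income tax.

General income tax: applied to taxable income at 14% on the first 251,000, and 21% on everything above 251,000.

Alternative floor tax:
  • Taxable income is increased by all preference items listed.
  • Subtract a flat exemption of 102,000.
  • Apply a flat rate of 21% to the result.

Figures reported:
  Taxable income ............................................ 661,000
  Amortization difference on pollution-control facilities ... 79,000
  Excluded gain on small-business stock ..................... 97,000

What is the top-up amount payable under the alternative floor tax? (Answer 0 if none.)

33,110

General income tax:
  251,000 × 14% = 35,140
  410,000 × 21% = 86,100
  → 121,240

Alternative floor tax:
  Adjusted income: 661,000 + 79,000 + 97,000 = 837,000
  Less exemption 102,000 → base 735,000
  735,000 × 21% = 154,350

Excess of alternative floor tax over general income tax: 154,350 − 121,240 = 33,110.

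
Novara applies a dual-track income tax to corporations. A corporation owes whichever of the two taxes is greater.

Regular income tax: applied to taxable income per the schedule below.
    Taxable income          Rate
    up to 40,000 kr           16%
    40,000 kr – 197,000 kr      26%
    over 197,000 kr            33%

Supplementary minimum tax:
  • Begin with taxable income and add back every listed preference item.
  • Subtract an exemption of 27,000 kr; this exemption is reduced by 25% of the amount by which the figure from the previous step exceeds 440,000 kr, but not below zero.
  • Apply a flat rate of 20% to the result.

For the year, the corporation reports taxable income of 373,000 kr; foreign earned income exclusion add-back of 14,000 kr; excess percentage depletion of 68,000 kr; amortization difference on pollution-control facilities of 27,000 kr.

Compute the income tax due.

Regular income tax:
  40,000 kr × 16% = 6,400 kr
  157,000 kr × 26% = 40,820 kr
  176,000 kr × 33% = 58,080 kr
  → 105,300 kr

Supplementary minimum tax:
  Adjusted income: 373,000 kr + 14,000 kr + 68,000 kr + 27,000 kr = 482,000 kr
  Exemption: 27,000 kr − 25% × (482,000 kr − 440,000 kr) = 27,000 kr − 10,500 kr = 16,500 kr
  Base: 482,000 kr − 16,500 kr = 465,500 kr
  465,500 kr × 20% = 93,100 kr

105,300 kr > 93,100 kr, so the regular income tax governs.

105,300 kr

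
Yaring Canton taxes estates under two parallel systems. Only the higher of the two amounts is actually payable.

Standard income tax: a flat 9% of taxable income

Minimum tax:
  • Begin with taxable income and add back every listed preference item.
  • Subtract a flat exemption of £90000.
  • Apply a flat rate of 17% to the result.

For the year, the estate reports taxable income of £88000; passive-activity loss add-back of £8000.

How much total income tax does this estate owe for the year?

£7920

Standard income tax:
  £88000 × 9% = £7920

Minimum tax:
  Adjusted income: £88000 + £8000 = £96000
  Less exemption £90000 → base £6000
  £6000 × 17% = £1020

£7920 > £1020, so the standard income tax governs.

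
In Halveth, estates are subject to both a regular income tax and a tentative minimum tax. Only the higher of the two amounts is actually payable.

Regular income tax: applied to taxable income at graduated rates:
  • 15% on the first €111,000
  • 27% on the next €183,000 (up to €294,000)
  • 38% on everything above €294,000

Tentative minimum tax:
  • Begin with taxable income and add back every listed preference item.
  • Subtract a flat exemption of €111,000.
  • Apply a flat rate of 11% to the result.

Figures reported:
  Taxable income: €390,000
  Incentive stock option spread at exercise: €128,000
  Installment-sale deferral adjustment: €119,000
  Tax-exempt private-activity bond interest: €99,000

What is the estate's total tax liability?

€102,540

Regular income tax:
  €111,000 × 15% = €16,650
  €183,000 × 27% = €49,410
  €96,000 × 38% = €36,480
  → €102,540

Tentative minimum tax:
  Adjusted income: €390,000 + €128,000 + €119,000 + €99,000 = €736,000
  Less exemption €111,000 → base €625,000
  €625,000 × 11% = €68,750

€102,540 > €68,750, so the regular income tax governs.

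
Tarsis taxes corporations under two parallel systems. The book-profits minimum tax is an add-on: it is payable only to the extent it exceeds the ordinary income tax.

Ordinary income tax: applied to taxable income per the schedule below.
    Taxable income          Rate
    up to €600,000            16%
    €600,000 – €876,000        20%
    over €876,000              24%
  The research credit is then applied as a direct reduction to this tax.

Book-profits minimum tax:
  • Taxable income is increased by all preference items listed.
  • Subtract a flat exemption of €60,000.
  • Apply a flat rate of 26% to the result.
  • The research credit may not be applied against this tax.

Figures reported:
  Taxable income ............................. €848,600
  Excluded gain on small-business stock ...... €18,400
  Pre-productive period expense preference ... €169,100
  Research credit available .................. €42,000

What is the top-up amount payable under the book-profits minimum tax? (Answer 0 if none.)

€150,066

Ordinary income tax:
  €600,000 × 16% = €96,000
  €248,600 × 20% = €49,720
  → €145,720
  Less research credit €42,000 → €103,720

Book-profits minimum tax:
  Adjusted income: €848,600 + €18,400 + €169,100 = €1,036,100
  Less exemption €60,000 → base €976,100
  €976,100 × 26% = €253,786

Excess of book-profits minimum tax over ordinary income tax: €253,786 − €103,720 = €150,066.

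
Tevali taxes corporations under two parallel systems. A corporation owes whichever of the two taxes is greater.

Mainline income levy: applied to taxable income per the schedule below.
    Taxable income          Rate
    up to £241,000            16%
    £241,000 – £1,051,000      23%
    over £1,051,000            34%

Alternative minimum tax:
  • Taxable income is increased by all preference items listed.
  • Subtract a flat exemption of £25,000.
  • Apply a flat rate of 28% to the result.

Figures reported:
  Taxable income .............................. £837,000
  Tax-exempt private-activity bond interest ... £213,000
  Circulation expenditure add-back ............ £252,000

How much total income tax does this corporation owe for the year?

£357,560

Mainline income levy:
  £241,000 × 16% = £38,560
  £596,000 × 23% = £137,080
  → £175,640

Alternative minimum tax:
  Adjusted income: £837,000 + £213,000 + £252,000 = £1,302,000
  Less exemption £25,000 → base £1,277,000
  £1,277,000 × 28% = £357,560

£357,560 > £175,640, so the alternative minimum tax is the binding amount.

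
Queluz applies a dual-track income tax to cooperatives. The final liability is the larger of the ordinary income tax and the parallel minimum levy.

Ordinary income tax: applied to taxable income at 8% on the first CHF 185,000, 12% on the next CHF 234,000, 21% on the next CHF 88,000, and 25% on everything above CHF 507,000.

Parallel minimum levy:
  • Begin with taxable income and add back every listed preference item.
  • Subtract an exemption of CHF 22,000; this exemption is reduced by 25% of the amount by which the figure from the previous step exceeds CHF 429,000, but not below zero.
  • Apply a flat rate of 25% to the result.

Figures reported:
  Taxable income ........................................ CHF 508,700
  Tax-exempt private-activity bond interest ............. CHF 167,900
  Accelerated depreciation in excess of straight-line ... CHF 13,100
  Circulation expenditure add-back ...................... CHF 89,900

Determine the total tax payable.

CHF 194,900

Parallel minimum levy:
  Adjusted income: CHF 508,700 + CHF 167,900 + CHF 13,100 + CHF 89,900 = CHF 779,600
  Exemption: 25% × (CHF 779,600 − CHF 429,000) = CHF 87,650 ≥ CHF 22,000, so the exemption is fully phased out
  Base: CHF 779,600 − CHF 0 = CHF 779,600
  CHF 779,600 × 25% = CHF 194,900

Ordinary income tax:
  CHF 185,000 × 8% = CHF 14,800
  CHF 234,000 × 12% = CHF 28,080
  CHF 88,000 × 21% = CHF 18,480
  CHF 1,700 × 25% = CHF 425
  → CHF 61,785

CHF 194,900 > CHF 61,785, so the parallel minimum levy is the binding amount.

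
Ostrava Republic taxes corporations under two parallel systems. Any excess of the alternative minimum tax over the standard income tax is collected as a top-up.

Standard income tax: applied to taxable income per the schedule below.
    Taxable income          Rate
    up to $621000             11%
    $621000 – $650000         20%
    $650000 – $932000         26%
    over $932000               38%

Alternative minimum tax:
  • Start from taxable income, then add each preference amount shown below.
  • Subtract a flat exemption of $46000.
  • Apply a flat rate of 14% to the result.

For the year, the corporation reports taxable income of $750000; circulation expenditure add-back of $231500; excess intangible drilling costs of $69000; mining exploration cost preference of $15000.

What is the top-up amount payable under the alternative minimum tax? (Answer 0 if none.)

Alternative minimum tax:
  Adjusted income: $750000 + $231500 + $69000 + $15000 = $1065500
  Less exemption $46000 → base $1019500
  $1019500 × 14% = $142730

Standard income tax:
  $621000 × 11% = $68310
  $29000 × 20% = $5800
  $100000 × 26% = $26000
  → $100110

Excess of alternative minimum tax over standard income tax: $142730 − $100110 = $42620.

$42620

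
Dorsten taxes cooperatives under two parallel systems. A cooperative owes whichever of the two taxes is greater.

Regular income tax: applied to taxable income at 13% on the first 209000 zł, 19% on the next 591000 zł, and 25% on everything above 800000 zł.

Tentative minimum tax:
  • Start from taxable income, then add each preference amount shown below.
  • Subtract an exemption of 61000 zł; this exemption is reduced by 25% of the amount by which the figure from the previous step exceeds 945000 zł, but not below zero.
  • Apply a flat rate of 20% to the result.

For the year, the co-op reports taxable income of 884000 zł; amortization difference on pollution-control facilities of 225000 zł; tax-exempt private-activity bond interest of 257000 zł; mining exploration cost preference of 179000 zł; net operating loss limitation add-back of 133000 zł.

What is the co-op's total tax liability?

335600 zł

Regular income tax:
  209000 zł × 13% = 27170 zł
  591000 zł × 19% = 112290 zł
  84000 zł × 25% = 21000 zł
  → 160460 zł

Tentative minimum tax:
  Adjusted income: 884000 zł + 225000 zł + 257000 zł + 179000 zł + 133000 zł = 1678000 zł
  Exemption: 25% × (1678000 zł − 945000 zł) = 183250 zł ≥ 61000 zł, so the exemption is fully phased out
  Base: 1678000 zł − 0 zł = 1678000 zł
  1678000 zł × 20% = 335600 zł

335600 zł > 160460 zł, so the tentative minimum tax is the binding amount.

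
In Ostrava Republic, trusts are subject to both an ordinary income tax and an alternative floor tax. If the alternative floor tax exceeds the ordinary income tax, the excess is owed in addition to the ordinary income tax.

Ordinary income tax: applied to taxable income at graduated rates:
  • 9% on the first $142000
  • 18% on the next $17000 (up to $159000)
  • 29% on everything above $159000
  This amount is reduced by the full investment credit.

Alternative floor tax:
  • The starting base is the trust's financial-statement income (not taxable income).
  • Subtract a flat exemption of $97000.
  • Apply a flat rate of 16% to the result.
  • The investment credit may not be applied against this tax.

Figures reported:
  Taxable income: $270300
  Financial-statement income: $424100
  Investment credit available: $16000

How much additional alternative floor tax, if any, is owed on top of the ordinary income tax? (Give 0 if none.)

$20219

Ordinary income tax:
  $142000 × 9% = $12780
  $17000 × 18% = $3060
  $111300 × 29% = $32277
  → $48117
  Less investment credit $16000 → $32117

Alternative floor tax:
  Base (financial-statement income): $424100
  Less exemption $97000 → base $327100
  $327100 × 16% = $52336

Excess of alternative floor tax over ordinary income tax: $52336 − $32117 = $20219.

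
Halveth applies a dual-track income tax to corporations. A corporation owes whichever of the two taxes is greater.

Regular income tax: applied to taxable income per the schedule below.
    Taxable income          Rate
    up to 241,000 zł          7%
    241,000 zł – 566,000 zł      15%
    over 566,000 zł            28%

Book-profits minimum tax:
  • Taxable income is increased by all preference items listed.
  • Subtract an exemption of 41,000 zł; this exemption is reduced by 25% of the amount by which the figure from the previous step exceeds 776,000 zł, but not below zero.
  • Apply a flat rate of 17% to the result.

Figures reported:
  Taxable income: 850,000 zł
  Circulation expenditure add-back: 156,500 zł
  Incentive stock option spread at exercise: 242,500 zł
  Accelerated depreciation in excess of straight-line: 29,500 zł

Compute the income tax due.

217,345 zł

Regular income tax:
  241,000 zł × 7% = 16,870 zł
  325,000 zł × 15% = 48,750 zł
  284,000 zł × 28% = 79,520 zł
  → 145,140 zł

Book-profits minimum tax:
  Adjusted income: 850,000 zł + 156,500 zł + 242,500 zł + 29,500 zł = 1,278,500 zł
  Exemption: 25% × (1,278,500 zł − 776,000 zł) = 125,625 zł ≥ 41,000 zł, so the exemption is fully phased out
  Base: 1,278,500 zł − 0 zł = 1,278,500 zł
  1,278,500 zł × 17% = 217,345 zł

217,345 zł > 145,140 zł, so the book-profits minimum tax is the binding amount.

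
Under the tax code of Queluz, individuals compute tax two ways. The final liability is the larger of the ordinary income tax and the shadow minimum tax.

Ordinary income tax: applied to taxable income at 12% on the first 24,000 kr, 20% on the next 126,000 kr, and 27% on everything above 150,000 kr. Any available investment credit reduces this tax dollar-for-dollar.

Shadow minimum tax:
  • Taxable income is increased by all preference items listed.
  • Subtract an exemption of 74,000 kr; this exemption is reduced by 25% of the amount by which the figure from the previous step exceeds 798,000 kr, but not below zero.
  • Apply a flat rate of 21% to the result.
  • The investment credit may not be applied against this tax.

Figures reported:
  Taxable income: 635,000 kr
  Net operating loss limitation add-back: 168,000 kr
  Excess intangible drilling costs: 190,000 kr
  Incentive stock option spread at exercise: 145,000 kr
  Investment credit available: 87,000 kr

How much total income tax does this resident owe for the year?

238,980 kr

Ordinary income tax:
  24,000 kr × 12% = 2,880 kr
  126,000 kr × 20% = 25,200 kr
  485,000 kr × 27% = 130,950 kr
  → 159,030 kr
  Less investment credit 87,000 kr → 72,030 kr

Shadow minimum tax:
  Adjusted income: 635,000 kr + 168,000 kr + 190,000 kr + 145,000 kr = 1,138,000 kr
  Exemption: 25% × (1,138,000 kr − 798,000 kr) = 85,000 kr ≥ 74,000 kr, so the exemption is fully phased out
  Base: 1,138,000 kr − 0 kr = 1,138,000 kr
  1,138,000 kr × 21% = 238,980 kr

238,980 kr > 72,030 kr, so the shadow minimum tax is the binding amount.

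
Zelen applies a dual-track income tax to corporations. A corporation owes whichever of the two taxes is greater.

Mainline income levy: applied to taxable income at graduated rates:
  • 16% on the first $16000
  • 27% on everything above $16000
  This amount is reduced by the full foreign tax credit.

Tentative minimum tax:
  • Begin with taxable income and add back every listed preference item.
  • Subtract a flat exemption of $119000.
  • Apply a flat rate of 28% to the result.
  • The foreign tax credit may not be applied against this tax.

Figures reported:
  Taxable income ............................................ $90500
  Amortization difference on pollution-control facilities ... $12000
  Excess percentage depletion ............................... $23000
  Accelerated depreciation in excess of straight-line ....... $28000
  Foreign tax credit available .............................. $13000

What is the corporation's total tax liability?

$9675

Mainline income levy:
  $16000 × 16% = $2560
  $74500 × 27% = $20115
  → $22675
  Less foreign tax credit $13000 → $9675

Tentative minimum tax:
  Adjusted income: $90500 + $12000 + $23000 + $28000 = $153500
  Less exemption $119000 → base $34500
  $34500 × 28% = $9660

$9675 > $9660, so the mainline income levy governs.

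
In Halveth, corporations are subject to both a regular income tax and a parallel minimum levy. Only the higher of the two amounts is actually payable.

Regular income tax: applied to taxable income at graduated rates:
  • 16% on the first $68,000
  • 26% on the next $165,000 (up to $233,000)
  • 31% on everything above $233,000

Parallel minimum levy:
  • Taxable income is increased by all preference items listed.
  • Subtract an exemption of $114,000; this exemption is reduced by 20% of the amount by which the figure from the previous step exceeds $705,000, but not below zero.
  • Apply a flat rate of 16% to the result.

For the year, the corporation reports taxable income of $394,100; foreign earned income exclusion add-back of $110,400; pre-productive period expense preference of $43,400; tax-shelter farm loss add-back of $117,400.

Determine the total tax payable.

$103,721

Parallel minimum levy:
  Adjusted income: $394,100 + $110,400 + $43,400 + $117,400 = $665,300
  Exemption: $665,300 ≤ $705,000, so full $114,000 applies
  Base: $665,300 − $114,000 = $551,300
  $551,300 × 16% = $88,208

Regular income tax:
  $68,000 × 16% = $10,880
  $165,000 × 26% = $42,900
  $161,100 × 31% = $49,941
  → $103,721

$103,721 > $88,208, so the regular income tax governs.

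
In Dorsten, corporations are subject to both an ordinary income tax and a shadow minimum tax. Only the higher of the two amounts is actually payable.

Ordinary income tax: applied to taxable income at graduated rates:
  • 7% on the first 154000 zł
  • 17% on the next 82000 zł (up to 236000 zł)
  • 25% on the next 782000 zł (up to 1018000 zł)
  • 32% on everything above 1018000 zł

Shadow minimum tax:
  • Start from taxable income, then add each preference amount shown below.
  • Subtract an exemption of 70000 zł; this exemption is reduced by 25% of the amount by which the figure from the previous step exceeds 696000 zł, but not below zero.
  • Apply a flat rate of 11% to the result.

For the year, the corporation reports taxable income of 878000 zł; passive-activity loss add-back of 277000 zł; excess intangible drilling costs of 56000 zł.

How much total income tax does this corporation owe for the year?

185220 zł

Shadow minimum tax:
  Adjusted income: 878000 zł + 277000 zł + 56000 zł = 1211000 zł
  Exemption: 25% × (1211000 zł − 696000 zł) = 128750 zł ≥ 70000 zł, so the exemption is fully phased out
  Base: 1211000 zł − 0 zł = 1211000 zł
  1211000 zł × 11% = 133210 zł

Ordinary income tax:
  154000 zł × 7% = 10780 zł
  82000 zł × 17% = 13940 zł
  642000 zł × 25% = 160500 zł
  → 185220 zł

185220 zł > 133210 zł, so the ordinary income tax governs.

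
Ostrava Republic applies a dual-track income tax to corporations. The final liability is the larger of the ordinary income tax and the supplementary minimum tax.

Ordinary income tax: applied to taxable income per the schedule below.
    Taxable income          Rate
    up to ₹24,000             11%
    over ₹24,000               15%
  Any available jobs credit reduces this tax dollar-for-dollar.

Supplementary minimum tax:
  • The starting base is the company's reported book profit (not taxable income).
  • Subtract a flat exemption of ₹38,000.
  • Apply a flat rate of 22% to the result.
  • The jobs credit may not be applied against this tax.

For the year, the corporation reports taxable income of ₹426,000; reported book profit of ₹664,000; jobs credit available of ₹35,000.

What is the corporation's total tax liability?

Ordinary income tax:
  ₹24,000 × 11% = ₹2,640
  ₹402,000 × 15% = ₹60,300
  → ₹62,940
  Less jobs credit ₹35,000 → ₹27,940

Supplementary minimum tax:
  Base (reported book profit): ₹664,000
  Less exemption ₹38,000 → base ₹626,000
  ₹626,000 × 22% = ₹137,720

₹137,720 > ₹27,940, so the supplementary minimum tax is the binding amount.

₹137,720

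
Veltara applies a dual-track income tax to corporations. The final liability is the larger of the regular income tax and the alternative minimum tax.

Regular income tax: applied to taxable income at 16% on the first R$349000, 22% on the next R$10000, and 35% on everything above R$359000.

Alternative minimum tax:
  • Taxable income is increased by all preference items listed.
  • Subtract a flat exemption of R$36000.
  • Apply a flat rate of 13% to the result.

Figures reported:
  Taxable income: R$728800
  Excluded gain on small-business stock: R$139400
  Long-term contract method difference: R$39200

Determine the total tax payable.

Alternative minimum tax:
  Adjusted income: R$728800 + R$139400 + R$39200 = R$907400
  Less exemption R$36000 → base R$871400
  R$871400 × 13% = R$113282

Regular income tax:
  R$349000 × 16% = R$55840
  R$10000 × 22% = R$2200
  R$369800 × 35% = R$129430
  → R$187470

R$187470 > R$113282, so the regular income tax governs.

R$187470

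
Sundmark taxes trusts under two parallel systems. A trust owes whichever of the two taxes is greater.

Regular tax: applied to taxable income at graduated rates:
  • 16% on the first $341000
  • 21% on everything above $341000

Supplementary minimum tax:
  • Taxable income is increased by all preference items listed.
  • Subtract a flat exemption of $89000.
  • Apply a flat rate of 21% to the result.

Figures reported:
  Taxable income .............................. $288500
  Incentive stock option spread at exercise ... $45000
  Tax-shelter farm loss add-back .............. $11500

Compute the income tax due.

Supplementary minimum tax:
  Adjusted income: $288500 + $45000 + $11500 = $345000
  Less exemption $89000 → base $256000
  $256000 × 21% = $53760

Regular tax:
  $288500 × 16% = $46160

$53760 > $46160, so the supplementary minimum tax is the binding amount.

$53760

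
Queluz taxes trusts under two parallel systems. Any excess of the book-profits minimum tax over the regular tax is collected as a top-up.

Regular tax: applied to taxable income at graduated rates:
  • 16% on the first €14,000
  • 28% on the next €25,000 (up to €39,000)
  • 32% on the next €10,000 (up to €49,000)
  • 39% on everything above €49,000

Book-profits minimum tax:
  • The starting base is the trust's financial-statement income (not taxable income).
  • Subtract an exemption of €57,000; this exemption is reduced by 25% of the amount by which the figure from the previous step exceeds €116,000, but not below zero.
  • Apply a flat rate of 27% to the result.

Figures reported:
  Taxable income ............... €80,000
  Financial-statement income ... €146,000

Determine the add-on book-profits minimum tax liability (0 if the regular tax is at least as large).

€1,525

Regular tax:
  €14,000 × 16% = €2,240
  €25,000 × 28% = €7,000
  €10,000 × 32% = €3,200
  €31,000 × 39% = €12,090
  → €24,530

Book-profits minimum tax:
  Base (financial-statement income): €146,000
  Exemption: €57,000 − 25% × (€146,000 − €116,000) = €57,000 − €7,500 = €49,500
  Base: €146,000 − €49,500 = €96,500
  €96,500 × 27% = €26,055

Excess of book-profits minimum tax over regular tax: €26,055 − €24,530 = €1,525.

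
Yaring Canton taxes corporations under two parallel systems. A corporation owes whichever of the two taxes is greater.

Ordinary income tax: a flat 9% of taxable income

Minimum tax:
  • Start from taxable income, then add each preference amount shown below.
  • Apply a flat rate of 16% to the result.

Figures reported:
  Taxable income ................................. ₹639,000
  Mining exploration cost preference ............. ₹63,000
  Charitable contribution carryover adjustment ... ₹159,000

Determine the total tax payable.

Ordinary income tax:
  ₹639,000 × 9% = ₹57,510

Minimum tax:
  Adjusted income: ₹639,000 + ₹63,000 + ₹159,000 = ₹861,000
  ₹861,000 × 16% = ₹137,760

₹137,760 > ₹57,510, so the minimum tax is the binding amount.

₹137,760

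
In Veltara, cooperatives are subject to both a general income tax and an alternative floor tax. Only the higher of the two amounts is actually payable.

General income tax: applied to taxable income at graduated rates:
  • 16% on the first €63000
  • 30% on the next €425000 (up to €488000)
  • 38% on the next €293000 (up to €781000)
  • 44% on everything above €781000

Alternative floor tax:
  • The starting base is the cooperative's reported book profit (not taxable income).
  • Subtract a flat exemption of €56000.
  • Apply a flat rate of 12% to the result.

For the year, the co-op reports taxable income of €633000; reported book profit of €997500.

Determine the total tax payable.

General income tax:
  €63000 × 16% = €10080
  €425000 × 30% = €127500
  €145000 × 38% = €55100
  → €192680

Alternative floor tax:
  Base (reported book profit): €997500
  Less exemption €56000 → base €941500
  €941500 × 12% = €112980

€192680 > €112980, so the general income tax governs.

€192680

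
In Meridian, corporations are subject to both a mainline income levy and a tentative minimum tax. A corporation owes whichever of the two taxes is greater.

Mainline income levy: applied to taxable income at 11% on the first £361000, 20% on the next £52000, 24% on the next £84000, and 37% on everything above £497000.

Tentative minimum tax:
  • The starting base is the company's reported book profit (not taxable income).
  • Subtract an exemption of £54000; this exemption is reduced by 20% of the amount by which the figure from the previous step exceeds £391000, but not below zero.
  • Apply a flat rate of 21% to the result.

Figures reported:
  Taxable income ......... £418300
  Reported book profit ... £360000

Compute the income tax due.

£64260

Mainline income levy:
  £361000 × 11% = £39710
  £52000 × 20% = £10400
  £5300 × 24% = £1272
  → £51382

Tentative minimum tax:
  Base (reported book profit): £360000
  Exemption: £360000 ≤ £391000, so full £54000 applies
  Base: £360000 − £54000 = £306000
  £306000 × 21% = £64260

£64260 > £51382, so the tentative minimum tax is the binding amount.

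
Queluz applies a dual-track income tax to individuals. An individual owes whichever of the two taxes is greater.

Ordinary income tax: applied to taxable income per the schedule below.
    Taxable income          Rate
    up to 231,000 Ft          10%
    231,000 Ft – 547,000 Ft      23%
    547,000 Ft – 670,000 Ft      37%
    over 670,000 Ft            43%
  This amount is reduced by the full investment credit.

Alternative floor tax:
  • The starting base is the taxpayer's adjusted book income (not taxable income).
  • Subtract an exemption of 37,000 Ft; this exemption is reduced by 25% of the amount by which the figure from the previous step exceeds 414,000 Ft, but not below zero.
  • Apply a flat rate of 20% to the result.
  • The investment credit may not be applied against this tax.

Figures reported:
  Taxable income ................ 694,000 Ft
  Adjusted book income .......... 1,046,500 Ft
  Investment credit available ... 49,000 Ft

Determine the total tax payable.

209,300 Ft

Ordinary income tax:
  231,000 Ft × 10% = 23,100 Ft
  316,000 Ft × 23% = 72,680 Ft
  123,000 Ft × 37% = 45,510 Ft
  24,000 Ft × 43% = 10,320 Ft
  → 151,610 Ft
  Less investment credit 49,000 Ft → 102,610 Ft

Alternative floor tax:
  Base (adjusted book income): 1,046,500 Ft
  Exemption: 25% × (1,046,500 Ft − 414,000 Ft) = 158,125 Ft ≥ 37,000 Ft, so the exemption is fully phased out
  Base: 1,046,500 Ft − 0 Ft = 1,046,500 Ft
  1,046,500 Ft × 20% = 209,300 Ft

209,300 Ft > 102,610 Ft, so the alternative floor tax is the binding amount.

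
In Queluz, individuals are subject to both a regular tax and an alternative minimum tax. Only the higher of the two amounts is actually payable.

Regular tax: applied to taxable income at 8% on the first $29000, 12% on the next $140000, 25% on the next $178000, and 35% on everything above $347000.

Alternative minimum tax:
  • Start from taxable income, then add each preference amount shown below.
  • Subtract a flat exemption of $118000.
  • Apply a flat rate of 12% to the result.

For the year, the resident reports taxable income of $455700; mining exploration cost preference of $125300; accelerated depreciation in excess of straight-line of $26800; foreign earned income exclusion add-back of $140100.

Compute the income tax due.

$101665

Regular tax:
  $29000 × 8% = $2320
  $140000 × 12% = $16800
  $178000 × 25% = $44500
  $108700 × 35% = $38045
  → $101665

Alternative minimum tax:
  Adjusted income: $455700 + $125300 + $26800 + $140100 = $747900
  Less exemption $118000 → base $629900
  $629900 × 12% = $75588

$101665 > $75588, so the regular tax governs.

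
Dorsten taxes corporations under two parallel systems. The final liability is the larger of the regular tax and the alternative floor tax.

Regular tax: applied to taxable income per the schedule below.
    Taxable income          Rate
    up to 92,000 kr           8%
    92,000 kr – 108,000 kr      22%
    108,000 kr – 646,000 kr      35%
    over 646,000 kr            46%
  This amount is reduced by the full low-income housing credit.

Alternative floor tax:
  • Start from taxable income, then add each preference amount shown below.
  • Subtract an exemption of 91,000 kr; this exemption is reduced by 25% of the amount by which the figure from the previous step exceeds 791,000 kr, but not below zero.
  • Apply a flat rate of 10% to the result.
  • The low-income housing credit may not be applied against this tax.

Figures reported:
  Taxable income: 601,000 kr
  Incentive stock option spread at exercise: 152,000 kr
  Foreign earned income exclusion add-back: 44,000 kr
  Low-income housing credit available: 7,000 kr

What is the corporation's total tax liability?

176,430 kr

Alternative floor tax:
  Adjusted income: 601,000 kr + 152,000 kr + 44,000 kr = 797,000 kr
  Exemption: 91,000 kr − 25% × (797,000 kr − 791,000 kr) = 91,000 kr − 1,500 kr = 89,500 kr
  Base: 797,000 kr − 89,500 kr = 707,500 kr
  707,500 kr × 10% = 70,750 kr

Regular tax:
  92,000 kr × 8% = 7,360 kr
  16,000 kr × 22% = 3,520 kr
  493,000 kr × 35% = 172,550 kr
  → 183,430 kr
  Less low-income housing credit 7,000 kr → 176,430 kr

176,430 kr > 70,750 kr, so the regular tax governs.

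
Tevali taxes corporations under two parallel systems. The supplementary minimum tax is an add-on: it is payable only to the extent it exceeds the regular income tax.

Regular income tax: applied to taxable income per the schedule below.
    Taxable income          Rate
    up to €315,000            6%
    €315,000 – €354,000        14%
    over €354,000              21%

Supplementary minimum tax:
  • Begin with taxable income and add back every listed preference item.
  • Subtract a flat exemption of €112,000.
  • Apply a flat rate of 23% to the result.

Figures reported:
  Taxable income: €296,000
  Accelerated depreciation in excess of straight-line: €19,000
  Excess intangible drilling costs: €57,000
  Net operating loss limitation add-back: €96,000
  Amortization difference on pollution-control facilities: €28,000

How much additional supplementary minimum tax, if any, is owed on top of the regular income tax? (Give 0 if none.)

Regular income tax:
  €296,000 × 6% = €17,760

Supplementary minimum tax:
  Adjusted income: €296,000 + €19,000 + €57,000 + €96,000 + €28,000 = €496,000
  Less exemption €112,000 → base €384,000
  €384,000 × 23% = €88,320

Excess of supplementary minimum tax over regular income tax: €88,320 − €17,760 = €70,560.

€70,560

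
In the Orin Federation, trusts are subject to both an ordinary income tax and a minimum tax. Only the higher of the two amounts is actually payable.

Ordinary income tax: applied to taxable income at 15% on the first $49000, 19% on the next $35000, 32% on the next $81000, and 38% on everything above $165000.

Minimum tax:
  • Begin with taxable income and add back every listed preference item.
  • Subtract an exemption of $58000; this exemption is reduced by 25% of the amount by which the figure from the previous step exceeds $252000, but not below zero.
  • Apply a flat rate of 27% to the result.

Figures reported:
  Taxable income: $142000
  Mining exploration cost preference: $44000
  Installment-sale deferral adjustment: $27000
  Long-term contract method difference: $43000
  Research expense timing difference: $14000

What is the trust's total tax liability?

Minimum tax:
  Adjusted income: $142000 + $44000 + $27000 + $43000 + $14000 = $270000
  Exemption: $58000 − 25% × ($270000 − $252000) = $58000 − $4500 = $53500
  Base: $270000 − $53500 = $216500
  $216500 × 27% = $58455

Ordinary income tax:
  $49000 × 15% = $7350
  $35000 × 19% = $6650
  $58000 × 32% = $18560
  → $32560

$58455 > $32560, so the minimum tax is the binding amount.

$58455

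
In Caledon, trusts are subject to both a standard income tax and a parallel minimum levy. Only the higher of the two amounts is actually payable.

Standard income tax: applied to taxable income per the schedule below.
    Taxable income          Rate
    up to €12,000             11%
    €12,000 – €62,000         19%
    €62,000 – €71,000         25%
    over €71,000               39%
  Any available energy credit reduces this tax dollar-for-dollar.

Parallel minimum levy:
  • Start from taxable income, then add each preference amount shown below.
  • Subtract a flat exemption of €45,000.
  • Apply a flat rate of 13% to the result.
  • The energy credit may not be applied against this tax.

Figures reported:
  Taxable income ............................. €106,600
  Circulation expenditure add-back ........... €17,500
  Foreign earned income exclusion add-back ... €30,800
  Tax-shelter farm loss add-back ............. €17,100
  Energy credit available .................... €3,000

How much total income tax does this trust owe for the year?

Standard income tax:
  €12,000 × 11% = €1,320
  €50,000 × 19% = €9,500
  €9,000 × 25% = €2,250
  €35,600 × 39% = €13,884
  → €26,954
  Less energy credit €3,000 → €23,954

Parallel minimum levy:
  Adjusted income: €106,600 + €17,500 + €30,800 + €17,100 = €172,000
  Less exemption €45,000 → base €127,000
  €127,000 × 13% = €16,510

€23,954 > €16,510, so the standard income tax governs.

€23,954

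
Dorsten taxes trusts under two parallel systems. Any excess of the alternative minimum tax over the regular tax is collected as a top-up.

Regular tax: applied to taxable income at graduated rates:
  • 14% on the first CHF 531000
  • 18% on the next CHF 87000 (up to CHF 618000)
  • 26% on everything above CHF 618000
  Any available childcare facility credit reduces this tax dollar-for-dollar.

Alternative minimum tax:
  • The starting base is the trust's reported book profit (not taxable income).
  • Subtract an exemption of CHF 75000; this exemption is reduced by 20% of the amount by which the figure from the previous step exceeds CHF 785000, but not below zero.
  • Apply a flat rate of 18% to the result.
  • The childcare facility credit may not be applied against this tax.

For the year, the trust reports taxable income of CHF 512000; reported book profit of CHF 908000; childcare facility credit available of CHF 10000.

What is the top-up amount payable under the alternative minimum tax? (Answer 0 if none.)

CHF 92688

Alternative minimum tax:
  Base (reported book profit): CHF 908000
  Exemption: CHF 75000 − 20% × (CHF 908000 − CHF 785000) = CHF 75000 − CHF 24600 = CHF 50400
  Base: CHF 908000 − CHF 50400 = CHF 857600
  CHF 857600 × 18% = CHF 154368

Regular tax:
  CHF 512000 × 14% = CHF 71680
  Less childcare facility credit CHF 10000 → CHF 61680

Excess of alternative minimum tax over regular tax: CHF 154368 − CHF 61680 = CHF 92688.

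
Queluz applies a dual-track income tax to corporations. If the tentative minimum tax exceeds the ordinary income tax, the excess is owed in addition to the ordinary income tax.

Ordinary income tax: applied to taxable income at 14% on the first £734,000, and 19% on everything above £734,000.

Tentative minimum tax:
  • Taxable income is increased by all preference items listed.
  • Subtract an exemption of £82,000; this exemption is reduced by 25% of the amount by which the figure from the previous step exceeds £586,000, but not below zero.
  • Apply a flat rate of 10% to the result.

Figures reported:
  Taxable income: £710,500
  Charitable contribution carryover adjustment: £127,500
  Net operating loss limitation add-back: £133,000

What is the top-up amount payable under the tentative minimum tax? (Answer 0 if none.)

£0

Ordinary income tax:
  £710,500 × 14% = £99,470

Tentative minimum tax:
  Adjusted income: £710,500 + £127,500 + £133,000 = £971,000
  Exemption: 25% × (£971,000 − £586,000) = £96,250 ≥ £82,000, so the exemption is fully phased out
  Base: £971,000 − £0 = £971,000
  £971,000 × 10% = £97,100

£97,100 ≤ £99,470, so no add-on is due.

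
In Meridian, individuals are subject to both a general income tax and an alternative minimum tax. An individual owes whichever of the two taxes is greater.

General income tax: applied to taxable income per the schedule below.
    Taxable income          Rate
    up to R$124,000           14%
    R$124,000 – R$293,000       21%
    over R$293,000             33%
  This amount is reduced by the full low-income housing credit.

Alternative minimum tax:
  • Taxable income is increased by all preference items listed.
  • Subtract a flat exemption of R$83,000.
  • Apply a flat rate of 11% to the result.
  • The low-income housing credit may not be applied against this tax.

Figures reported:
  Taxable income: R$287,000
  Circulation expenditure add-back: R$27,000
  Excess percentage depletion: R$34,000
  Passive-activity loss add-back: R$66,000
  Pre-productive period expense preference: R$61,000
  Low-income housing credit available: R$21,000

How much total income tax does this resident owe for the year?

R$43,120

Alternative minimum tax:
  Adjusted income: R$287,000 + R$27,000 + R$34,000 + R$66,000 + R$61,000 = R$475,000
  Less exemption R$83,000 → base R$392,000
  R$392,000 × 11% = R$43,120

General income tax:
  R$124,000 × 14% = R$17,360
  R$163,000 × 21% = R$34,230
  → R$51,590
  Less low-income housing credit R$21,000 → R$30,590

R$43,120 > R$30,590, so the alternative minimum tax is the binding amount.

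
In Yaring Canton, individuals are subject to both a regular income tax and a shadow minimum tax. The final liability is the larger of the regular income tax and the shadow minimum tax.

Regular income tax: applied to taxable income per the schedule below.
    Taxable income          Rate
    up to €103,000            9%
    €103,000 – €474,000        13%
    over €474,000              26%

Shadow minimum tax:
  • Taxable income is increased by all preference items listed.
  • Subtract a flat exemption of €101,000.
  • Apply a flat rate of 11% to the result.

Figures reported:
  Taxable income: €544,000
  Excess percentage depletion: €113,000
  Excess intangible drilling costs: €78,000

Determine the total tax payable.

€75,700

Shadow minimum tax:
  Adjusted income: €544,000 + €113,000 + €78,000 = €735,000
  Less exemption €101,000 → base €634,000
  €634,000 × 11% = €69,740

Regular income tax:
  €103,000 × 9% = €9,270
  €371,000 × 13% = €48,230
  €70,000 × 26% = €18,200
  → €75,700

€75,700 > €69,740, so the regular income tax governs.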